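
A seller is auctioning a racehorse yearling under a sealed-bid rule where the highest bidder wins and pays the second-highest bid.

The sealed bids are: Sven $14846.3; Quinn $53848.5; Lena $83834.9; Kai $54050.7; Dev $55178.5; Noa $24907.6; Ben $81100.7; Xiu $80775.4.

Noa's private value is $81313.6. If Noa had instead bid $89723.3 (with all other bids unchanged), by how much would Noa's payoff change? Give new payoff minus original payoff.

The highest bid among the other bidders is $83834.9; Noa's bid doesn't change that.
Original bid $24907.6: Noa is not highest (top rival bid is $83834.9); payoff $0.
Alternative bid $89723.3: Noa is highest, pays the top rival bid $83834.9; payoff $81313.6 − $83834.9 = −$2521.3.
Change in payoff = −$2521.3 − ($0) = −$2521.3.

−$2521.3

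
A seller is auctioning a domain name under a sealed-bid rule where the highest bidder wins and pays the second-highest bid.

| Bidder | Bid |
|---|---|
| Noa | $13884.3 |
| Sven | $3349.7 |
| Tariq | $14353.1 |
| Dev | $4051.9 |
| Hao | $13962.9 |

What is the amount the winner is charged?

Highest bid: Tariq at $14353.1, so Tariq wins.
Second-highest bid: Hao at $13962.9 — that is the price the winner pays.

$13962.9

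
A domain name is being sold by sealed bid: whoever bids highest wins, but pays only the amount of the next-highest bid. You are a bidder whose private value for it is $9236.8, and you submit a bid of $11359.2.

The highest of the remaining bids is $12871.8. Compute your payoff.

Your bid $11359.2 is below the highest competing bid $12871.8, so you lose.
A losing bidder pays nothing and receives nothing: payoff = $0.

$0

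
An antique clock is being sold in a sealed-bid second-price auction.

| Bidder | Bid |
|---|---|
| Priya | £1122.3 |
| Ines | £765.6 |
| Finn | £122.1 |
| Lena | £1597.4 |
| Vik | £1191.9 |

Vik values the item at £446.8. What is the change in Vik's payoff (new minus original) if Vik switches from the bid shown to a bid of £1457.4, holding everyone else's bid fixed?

The highest bid among the other bidders is £1597.4; Vik's bid doesn't change that.
Original bid £1191.9: Vik is not highest (top rival bid is £1597.4); payoff £0.
Alternative bid £1457.4: Vik is not highest (top rival bid is £1597.4); payoff £0.
Change in payoff = £0 − (£0) = £0.

£0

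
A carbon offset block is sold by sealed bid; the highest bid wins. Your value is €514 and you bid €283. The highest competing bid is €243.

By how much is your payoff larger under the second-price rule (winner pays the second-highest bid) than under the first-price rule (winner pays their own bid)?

You have the highest bid, so you win under either rule.
Second-price: pay €243 → payoff €271.
First-price: pay your own bid €283 → payoff €231.
Difference = €271 − (€231) = €40.

€40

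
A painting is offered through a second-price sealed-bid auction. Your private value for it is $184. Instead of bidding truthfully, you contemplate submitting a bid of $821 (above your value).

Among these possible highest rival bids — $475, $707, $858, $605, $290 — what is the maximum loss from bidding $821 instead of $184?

$475: truthful gives $0, deviation gives −$291 → loss $291.
$707: truthful gives $0, deviation gives −$523 → loss $523.
$858: same outcome either way → loss $0.
$605: truthful gives $0, deviation gives −$421 → loss $421.
$290: truthful gives $0, deviation gives −$106 → loss $106.
Maximum loss: $523.

$523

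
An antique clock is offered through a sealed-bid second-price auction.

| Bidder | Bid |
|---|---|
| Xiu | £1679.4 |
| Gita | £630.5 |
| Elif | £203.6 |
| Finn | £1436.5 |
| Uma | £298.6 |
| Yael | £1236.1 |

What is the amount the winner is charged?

£1436.5

Highest bid: Xiu at £1679.4, so Xiu wins.
Second-highest bid: Finn at £1436.5 — that is the price the winner pays.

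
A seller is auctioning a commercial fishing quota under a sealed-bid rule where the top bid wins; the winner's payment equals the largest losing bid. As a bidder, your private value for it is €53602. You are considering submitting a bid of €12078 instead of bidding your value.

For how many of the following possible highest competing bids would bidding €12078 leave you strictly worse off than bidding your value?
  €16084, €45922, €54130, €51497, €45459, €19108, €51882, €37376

7

The deviation hurts exactly when the highest competing bid lies strictly between €12078 and €53602 — underbidding then forfeits a profitable win.
€16084: inside the interval → strictly worse (loss €37518).
€45922: inside the interval → strictly worse (loss €7680).
€54130: above both → same outcome either way.
€51497: inside the interval → strictly worse (loss €2105).
€45459: inside the interval → strictly worse (loss €8143).
€19108: inside the interval → strictly worse (loss €34494).
€51882: inside the interval → strictly worse (loss €1720).
€37376: inside the interval → strictly worse (loss €16226).
Count: 7.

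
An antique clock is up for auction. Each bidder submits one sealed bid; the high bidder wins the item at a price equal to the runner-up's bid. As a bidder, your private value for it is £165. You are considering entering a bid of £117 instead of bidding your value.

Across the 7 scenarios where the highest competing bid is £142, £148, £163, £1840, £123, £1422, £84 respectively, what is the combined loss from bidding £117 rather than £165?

The deviation costs you only when the competing bid falls strictly between £117 and £165; elsewhere both bids give the same outcome.
£142: truthful payoff £23, deviation payoff £0 → loss £23.
£148: truthful payoff £17, deviation payoff £0 → loss £17.
£163: truthful payoff £2, deviation payoff £0 → loss £2.
£1840: outcomes coincide → loss £0.
£123: truthful payoff £42, deviation payoff £0 → loss £42.
£1422: outcomes coincide → loss £0.
£84: outcomes coincide → loss £0.
Total loss = £23 + £17 + £2 + £42 = £84.

£84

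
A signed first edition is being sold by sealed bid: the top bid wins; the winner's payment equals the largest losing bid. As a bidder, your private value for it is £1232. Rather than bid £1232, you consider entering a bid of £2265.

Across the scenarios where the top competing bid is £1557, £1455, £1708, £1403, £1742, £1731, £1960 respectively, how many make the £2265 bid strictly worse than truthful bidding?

7

The deviation hurts exactly when the highest competing bid lies strictly between £1232 and £2265 — overbidding then wins at a price above your value.
£1557: inside the interval → strictly worse (loss £325).
£1455: inside the interval → strictly worse (loss £223).
£1708: inside the interval → strictly worse (loss £476).
£1403: inside the interval → strictly worse (loss £171).
£1742: inside the interval → strictly worse (loss £510).
£1731: inside the interval → strictly worse (loss £499).
£1960: inside the interval → strictly worse (loss £728).
Count: 7.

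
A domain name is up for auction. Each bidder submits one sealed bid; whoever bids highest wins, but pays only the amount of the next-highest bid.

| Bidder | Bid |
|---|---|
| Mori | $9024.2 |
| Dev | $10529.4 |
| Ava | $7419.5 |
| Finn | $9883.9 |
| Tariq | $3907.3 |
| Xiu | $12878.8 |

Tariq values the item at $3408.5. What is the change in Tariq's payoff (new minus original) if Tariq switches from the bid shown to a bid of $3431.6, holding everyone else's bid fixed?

$0

The highest bid among the other bidders is $12878.8; Tariq's bid doesn't change that.
Original bid $3907.3: Tariq is not highest (top rival bid is $12878.8); payoff $0.
Alternative bid $3431.6: Tariq is not highest (top rival bid is $12878.8); payoff $0.
Change in payoff = $0 − ($0) = $0.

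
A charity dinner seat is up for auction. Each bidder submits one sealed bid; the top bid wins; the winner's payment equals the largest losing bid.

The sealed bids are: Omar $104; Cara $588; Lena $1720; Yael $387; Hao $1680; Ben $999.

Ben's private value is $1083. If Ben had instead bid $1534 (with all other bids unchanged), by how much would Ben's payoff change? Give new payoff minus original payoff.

The highest bid among the other bidders is $1720; Ben's bid doesn't change that.
Original bid $999: Ben is not highest (top rival bid is $1720); payoff $0.
Alternative bid $1534: Ben is not highest (top rival bid is $1720); payoff $0.
Change in payoff = $0 − ($0) = $0.

$0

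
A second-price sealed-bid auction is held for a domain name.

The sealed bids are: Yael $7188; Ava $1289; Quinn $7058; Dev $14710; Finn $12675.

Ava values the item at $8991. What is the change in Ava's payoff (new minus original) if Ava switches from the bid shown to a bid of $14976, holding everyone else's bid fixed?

−$5719

The highest bid among the other bidders is $14710; Ava's bid doesn't change that.
Original bid $1289: Ava is not highest (top rival bid is $14710); payoff $0.
Alternative bid $14976: Ava is highest, pays the top rival bid $14710; payoff $8991 − $14710 = −$5719.
Change in payoff = −$5719 − ($0) = −$5719.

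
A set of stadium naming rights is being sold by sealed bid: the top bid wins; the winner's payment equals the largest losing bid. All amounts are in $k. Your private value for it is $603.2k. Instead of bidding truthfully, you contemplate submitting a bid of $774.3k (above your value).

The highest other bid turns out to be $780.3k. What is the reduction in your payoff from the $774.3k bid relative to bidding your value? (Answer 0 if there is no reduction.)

Bidding your value $603.2k: you lose (since $603.2k < $780.3k). Payoff $0k.
Bidding $774.3k: you lose. Payoff $0k.
Difference = $0k − $0k = $0k; both bids lead to the same outcome because the competing bid is above both your value and your alternative bid.

$0k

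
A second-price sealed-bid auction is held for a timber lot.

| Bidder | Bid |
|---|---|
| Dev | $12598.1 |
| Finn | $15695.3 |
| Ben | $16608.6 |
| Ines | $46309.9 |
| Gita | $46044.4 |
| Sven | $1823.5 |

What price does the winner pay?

Highest bid: Ines at $46309.9, so Ines wins.
Second-highest bid: Gita at $46044.4 — that is the price the winner pays.

$46044.4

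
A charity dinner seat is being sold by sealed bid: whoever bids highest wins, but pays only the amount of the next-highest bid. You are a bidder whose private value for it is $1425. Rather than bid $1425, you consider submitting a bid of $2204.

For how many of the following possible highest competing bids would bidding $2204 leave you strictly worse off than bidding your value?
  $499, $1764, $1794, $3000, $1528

The deviation hurts exactly when the highest competing bid lies strictly between $1425 and $2204 — overbidding then wins at a price above your value.
$499: below both → same outcome either way.
$1764: inside the interval → strictly worse (loss $339).
$1794: inside the interval → strictly worse (loss $369).
$3000: above both → same outcome either way.
$1528: inside the interval → strictly worse (loss $103).
Count: 3.

3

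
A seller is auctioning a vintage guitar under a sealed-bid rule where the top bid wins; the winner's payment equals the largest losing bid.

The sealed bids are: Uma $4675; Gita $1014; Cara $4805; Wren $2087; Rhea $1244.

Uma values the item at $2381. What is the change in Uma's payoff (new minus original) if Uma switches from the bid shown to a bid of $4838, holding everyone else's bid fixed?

The highest bid among the other bidders is $4805; Uma's bid doesn't change that.
Original bid $4675: Uma is not highest (top rival bid is $4805); payoff $0.
Alternative bid $4838: Uma is highest, pays the top rival bid $4805; payoff $2381 − $4805 = −$2424.
Change in payoff = −$2424 − ($0) = −$2424.

−$2424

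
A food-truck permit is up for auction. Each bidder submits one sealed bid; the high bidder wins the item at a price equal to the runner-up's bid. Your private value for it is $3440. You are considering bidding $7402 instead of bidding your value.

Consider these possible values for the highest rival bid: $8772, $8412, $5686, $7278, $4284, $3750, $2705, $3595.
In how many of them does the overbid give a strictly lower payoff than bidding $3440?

The deviation hurts exactly when the highest competing bid lies strictly between $3440 and $7402 — overbidding then wins at a price above your value.
$8772: above both → same outcome either way.
$8412: above both → same outcome either way.
$5686: inside the interval → strictly worse (loss $2246).
$7278: inside the interval → strictly worse (loss $3838).
$4284: inside the interval → strictly worse (loss $844).
$3750: inside the interval → strictly worse (loss $310).
$2705: below both → same outcome either way.
$3595: inside the interval → strictly worse (loss $155).
Count: 5.

5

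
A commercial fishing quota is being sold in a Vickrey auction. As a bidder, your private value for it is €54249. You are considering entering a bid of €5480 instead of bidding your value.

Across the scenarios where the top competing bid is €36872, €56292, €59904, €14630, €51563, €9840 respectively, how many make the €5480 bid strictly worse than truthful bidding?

4

The deviation hurts exactly when the highest competing bid lies strictly between €5480 and €54249 — underbidding then forfeits a profitable win.
€36872: inside the interval → strictly worse (loss €17377).
€56292: above both → same outcome either way.
€59904: above both → same outcome either way.
€14630: inside the interval → strictly worse (loss €39619).
€51563: inside the interval → strictly worse (loss €2686).
€9840: inside the interval → strictly worse (loss €44409).
Count: 4.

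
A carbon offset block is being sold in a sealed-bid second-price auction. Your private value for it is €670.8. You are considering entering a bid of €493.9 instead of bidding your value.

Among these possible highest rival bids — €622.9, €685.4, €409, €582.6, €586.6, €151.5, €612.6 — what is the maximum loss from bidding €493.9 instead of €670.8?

€622.9: truthful gives €47.9, deviation gives €0 → loss €47.9.
€685.4: same outcome either way → loss €0.
€409: same outcome either way → loss €0.
€582.6: truthful gives €88.2, deviation gives €0 → loss €88.2.
€586.6: truthful gives €84.2, deviation gives €0 → loss €84.2.
€151.5: same outcome either way → loss €0.
€612.6: truthful gives €58.2, deviation gives €0 → loss €58.2.
Maximum loss: €88.2.

€88.2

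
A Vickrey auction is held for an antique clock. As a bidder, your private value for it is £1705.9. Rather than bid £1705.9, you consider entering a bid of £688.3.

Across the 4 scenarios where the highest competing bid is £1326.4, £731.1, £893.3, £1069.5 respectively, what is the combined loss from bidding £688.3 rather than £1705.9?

£2803.3

The deviation costs you only when the competing bid falls strictly between £688.3 and £1705.9; elsewhere both bids give the same outcome.
£1326.4: truthful payoff £379.5, deviation payoff £0 → loss £379.5.
£731.1: truthful payoff £974.8, deviation payoff £0 → loss £974.8.
£893.3: truthful payoff £812.6, deviation payoff £0 → loss £812.6.
£1069.5: truthful payoff £636.4, deviation payoff £0 → loss £636.4.
Total loss = £379.5 + £974.8 + £812.6 + £636.4 = £2803.3.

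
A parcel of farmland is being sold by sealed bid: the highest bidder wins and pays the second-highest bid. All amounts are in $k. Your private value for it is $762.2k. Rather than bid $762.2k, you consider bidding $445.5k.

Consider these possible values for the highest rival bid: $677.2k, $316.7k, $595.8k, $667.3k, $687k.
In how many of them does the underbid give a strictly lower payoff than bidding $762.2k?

4

The deviation hurts exactly when the highest competing bid lies strictly between $445.5k and $762.2k — underbidding then forfeits a profitable win.
$677.2k: inside the interval → strictly worse (loss $85k).
$316.7k: below both → same outcome either way.
$595.8k: inside the interval → strictly worse (loss $166.4k).
$667.3k: inside the interval → strictly worse (loss $94.9k).
$687k: inside the interval → strictly worse (loss $75.2k).
Count: 4.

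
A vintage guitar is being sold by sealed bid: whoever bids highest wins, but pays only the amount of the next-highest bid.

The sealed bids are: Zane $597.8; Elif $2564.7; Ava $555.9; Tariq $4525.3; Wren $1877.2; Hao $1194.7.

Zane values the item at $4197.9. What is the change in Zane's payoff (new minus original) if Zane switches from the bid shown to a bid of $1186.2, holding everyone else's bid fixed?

$0

The highest bid among the other bidders is $4525.3; Zane's bid doesn't change that.
Original bid $597.8: Zane is not highest (top rival bid is $4525.3); payoff $0.
Alternative bid $1186.2: Zane is not highest (top rival bid is $4525.3); payoff $0.
Change in payoff = $0 − ($0) = $0.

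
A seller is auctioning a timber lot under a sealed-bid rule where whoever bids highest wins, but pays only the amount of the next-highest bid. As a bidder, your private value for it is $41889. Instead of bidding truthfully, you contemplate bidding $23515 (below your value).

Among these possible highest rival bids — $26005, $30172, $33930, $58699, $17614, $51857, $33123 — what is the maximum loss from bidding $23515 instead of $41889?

$26005: truthful gives $15884, deviation gives $0 → loss $15884.
$30172: truthful gives $11717, deviation gives $0 → loss $11717.
$33930: truthful gives $7959, deviation gives $0 → loss $7959.
$58699: same outcome either way → loss $0.
$17614: same outcome either way → loss $0.
$51857: same outcome either way → loss $0.
$33123: truthful gives $8766, deviation gives $0 → loss $8766.
Maximum loss: $15884.

$15884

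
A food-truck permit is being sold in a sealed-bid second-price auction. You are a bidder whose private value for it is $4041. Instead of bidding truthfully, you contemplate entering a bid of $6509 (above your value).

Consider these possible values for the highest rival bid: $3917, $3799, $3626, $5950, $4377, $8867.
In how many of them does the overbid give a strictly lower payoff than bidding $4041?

2

The deviation hurts exactly when the highest competing bid lies strictly between $4041 and $6509 — overbidding then wins at a price above your value.
$3917: below both → same outcome either way.
$3799: below both → same outcome either way.
$3626: below both → same outcome either way.
$5950: inside the interval → strictly worse (loss $1909).
$4377: inside the interval → strictly worse (loss $336).
$8867: above both → same outcome either way.
Count: 2.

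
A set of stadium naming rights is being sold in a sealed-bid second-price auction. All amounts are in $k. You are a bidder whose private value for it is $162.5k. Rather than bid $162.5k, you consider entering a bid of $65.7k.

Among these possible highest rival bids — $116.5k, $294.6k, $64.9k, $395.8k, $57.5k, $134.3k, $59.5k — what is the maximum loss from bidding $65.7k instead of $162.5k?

$46k

$116.5k: truthful gives $46k, deviation gives $0k → loss $46k.
$294.6k: same outcome either way → loss $0k.
$64.9k: same outcome either way → loss $0k.
$395.8k: same outcome either way → loss $0k.
$57.5k: same outcome either way → loss $0k.
$134.3k: truthful gives $28.2k, deviation gives $0k → loss $28.2k.
$59.5k: same outcome either way → loss $0k.
Maximum loss: $46k.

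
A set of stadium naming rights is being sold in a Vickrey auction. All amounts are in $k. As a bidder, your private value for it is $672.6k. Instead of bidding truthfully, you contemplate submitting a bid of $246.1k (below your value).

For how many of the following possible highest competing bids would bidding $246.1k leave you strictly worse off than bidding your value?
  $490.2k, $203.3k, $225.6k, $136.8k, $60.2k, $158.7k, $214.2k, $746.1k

The deviation hurts exactly when the highest competing bid lies strictly between $246.1k and $672.6k — underbidding then forfeits a profitable win.
$490.2k: inside the interval → strictly worse (loss $182.4k).
$203.3k: below both → same outcome either way.
$225.6k: below both → same outcome either way.
$136.8k: below both → same outcome either way.
$60.2k: below both → same outcome either way.
$158.7k: below both → same outcome either way.
$214.2k: below both → same outcome either way.
$746.1k: above both → same outcome either way.
Count: 1.

1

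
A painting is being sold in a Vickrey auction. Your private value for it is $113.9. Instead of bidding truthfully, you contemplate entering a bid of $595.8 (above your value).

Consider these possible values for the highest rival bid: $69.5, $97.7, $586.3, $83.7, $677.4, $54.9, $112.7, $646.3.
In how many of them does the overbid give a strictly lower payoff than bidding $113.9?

1

The deviation hurts exactly when the highest competing bid lies strictly between $113.9 and $595.8 — overbidding then wins at a price above your value.
$69.5: below both → same outcome either way.
$97.7: below both → same outcome either way.
$586.3: inside the interval → strictly worse (loss $472.4).
$83.7: below both → same outcome either way.
$677.4: above both → same outcome either way.
$54.9: below both → same outcome either way.
$112.7: below both → same outcome either way.
$646.3: above both → same outcome either way.
Count: 1.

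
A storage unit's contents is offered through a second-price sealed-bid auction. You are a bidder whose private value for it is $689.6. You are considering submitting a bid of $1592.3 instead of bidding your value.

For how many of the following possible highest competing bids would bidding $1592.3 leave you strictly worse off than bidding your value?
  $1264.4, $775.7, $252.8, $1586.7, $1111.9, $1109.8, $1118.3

6

The deviation hurts exactly when the highest competing bid lies strictly between $689.6 and $1592.3 — overbidding then wins at a price above your value.
$1264.4: inside the interval → strictly worse (loss $574.8).
$775.7: inside the interval → strictly worse (loss $86.1).
$252.8: below both → same outcome either way.
$1586.7: inside the interval → strictly worse (loss $897.1).
$1111.9: inside the interval → strictly worse (loss $422.3).
$1109.8: inside the interval → strictly worse (loss $420.2).
$1118.3: inside the interval → strictly worse (loss $428.7).
Count: 6.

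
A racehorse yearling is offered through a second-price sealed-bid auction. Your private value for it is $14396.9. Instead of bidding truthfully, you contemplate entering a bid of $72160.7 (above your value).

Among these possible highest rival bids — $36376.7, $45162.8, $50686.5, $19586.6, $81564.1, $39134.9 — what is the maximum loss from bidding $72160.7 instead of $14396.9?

$36289.6

$36376.7: truthful gives $0, deviation gives −$21979.8 → loss $21979.8.
$45162.8: truthful gives $0, deviation gives −$30765.9 → loss $30765.9.
$50686.5: truthful gives $0, deviation gives −$36289.6 → loss $36289.6.
$19586.6: truthful gives $0, deviation gives −$5189.7 → loss $5189.7.
$81564.1: same outcome either way → loss $0.
$39134.9: truthful gives $0, deviation gives −$24738 → loss $24738.
Maximum loss: $36289.6.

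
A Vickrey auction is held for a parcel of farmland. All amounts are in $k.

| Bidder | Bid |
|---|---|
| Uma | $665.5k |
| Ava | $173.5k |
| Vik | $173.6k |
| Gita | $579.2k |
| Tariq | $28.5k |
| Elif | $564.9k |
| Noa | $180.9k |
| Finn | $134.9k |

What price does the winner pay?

Highest bid: Uma at $665.5k, so Uma wins.
Second-highest bid: Gita at $579.2k — that is the price the winner pays.

$579.2k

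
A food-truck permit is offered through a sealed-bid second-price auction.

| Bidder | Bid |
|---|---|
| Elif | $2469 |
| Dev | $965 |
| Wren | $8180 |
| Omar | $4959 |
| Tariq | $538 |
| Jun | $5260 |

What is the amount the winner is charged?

$5260

Highest bid: Wren at $8180, so Wren wins.
Second-highest bid: Jun at $5260 — that is the price the winner pays.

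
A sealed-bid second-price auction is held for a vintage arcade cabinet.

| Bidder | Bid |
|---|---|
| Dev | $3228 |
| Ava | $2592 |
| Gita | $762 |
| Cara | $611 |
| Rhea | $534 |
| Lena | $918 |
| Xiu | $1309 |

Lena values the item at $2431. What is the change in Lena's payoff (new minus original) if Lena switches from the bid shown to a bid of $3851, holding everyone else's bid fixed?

−$797

The highest bid among the other bidders is $3228; Lena's bid doesn't change that.
Original bid $918: Lena is not highest (top rival bid is $3228); payoff $0.
Alternative bid $3851: Lena is highest, pays the top rival bid $3228; payoff $2431 − $3228 = −$797.
Change in payoff = −$797 − ($0) = −$797.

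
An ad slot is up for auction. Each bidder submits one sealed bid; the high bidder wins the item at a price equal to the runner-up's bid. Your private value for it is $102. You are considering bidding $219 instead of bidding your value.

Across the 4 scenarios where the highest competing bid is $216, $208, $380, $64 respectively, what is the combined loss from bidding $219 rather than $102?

The deviation costs you only when the competing bid falls strictly between $102 and $219; elsewhere both bids give the same outcome.
$216: truthful payoff $0, deviation payoff −$114 → loss $114.
$208: truthful payoff $0, deviation payoff −$106 → loss $106.
$380: outcomes coincide → loss $0.
$64: outcomes coincide → loss $0.
Total loss = $114 + $106 = $220.
Truthful bidding weakly dominates here: raising your bid can only win items priced above your value, and lowering it can only forfeit items priced below.

$220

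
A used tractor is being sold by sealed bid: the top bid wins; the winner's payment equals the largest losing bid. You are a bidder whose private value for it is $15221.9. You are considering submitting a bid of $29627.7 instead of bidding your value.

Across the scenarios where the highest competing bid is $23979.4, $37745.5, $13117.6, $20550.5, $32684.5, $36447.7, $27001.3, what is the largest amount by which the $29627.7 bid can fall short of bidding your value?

$23979.4: truthful gives $0, deviation gives −$8757.5 → loss $8757.5.
$37745.5: same outcome either way → loss $0.
$13117.6: same outcome either way → loss $0.
$20550.5: truthful gives $0, deviation gives −$5328.6 → loss $5328.6.
$32684.5: same outcome either way → loss $0.
$36447.7: same outcome either way → loss $0.
$27001.3: truthful gives $0, deviation gives −$11779.4 → loss $11779.4.
Maximum loss: $11779.4.

$11779.4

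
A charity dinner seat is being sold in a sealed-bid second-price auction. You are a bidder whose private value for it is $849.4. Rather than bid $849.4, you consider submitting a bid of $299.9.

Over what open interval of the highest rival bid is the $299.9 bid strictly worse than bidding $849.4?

If the competing bid is below $299.9, both bids win at the same price — no difference.
If it is above $849.4, both bids lose — no difference.
If it lies strictly between $299.9 and $849.4, bidding your value wins at a price below your value (positive payoff) while bidding $299.9 loses (payoff 0).
So the deviation strictly hurts on the open interval ($299.9, $849.4).

($299.9, $849.4)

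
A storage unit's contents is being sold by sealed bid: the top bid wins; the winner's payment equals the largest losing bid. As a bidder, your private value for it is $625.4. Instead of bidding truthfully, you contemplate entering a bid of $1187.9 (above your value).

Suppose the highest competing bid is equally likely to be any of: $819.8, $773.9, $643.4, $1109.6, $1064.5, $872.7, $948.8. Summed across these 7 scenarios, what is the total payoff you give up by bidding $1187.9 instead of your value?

$1854.9

The deviation costs you only when the competing bid falls strictly between $625.4 and $1187.9; elsewhere both bids give the same outcome.
$819.8: truthful payoff $0, deviation payoff −$194.4 → loss $194.4.
$773.9: truthful payoff $0, deviation payoff −$148.5 → loss $148.5.
$643.4: truthful payoff $0, deviation payoff −$18 → loss $18.
$1109.6: truthful payoff $0, deviation payoff −$484.2 → loss $484.2.
$1064.5: truthful payoff $0, deviation payoff −$439.1 → loss $439.1.
$872.7: truthful payoff $0, deviation payoff −$247.3 → loss $247.3.
$948.8: truthful payoff $0, deviation payoff −$323.4 → loss $323.4.
Total loss = $194.4 + $148.5 + $18 + $484.2 + $439.1 + $247.3 + $323.4 = $1854.9.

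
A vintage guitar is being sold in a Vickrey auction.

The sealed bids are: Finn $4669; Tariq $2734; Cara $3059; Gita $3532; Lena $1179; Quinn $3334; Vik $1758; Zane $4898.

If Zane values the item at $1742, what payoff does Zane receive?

−$2927

Highest bid: Zane at $4898, so Zane wins.
Second-highest bid: Finn at $4669 — that is the price the winner pays.
Zane's payoff = value − price = $1742 − $4669 = −$2927.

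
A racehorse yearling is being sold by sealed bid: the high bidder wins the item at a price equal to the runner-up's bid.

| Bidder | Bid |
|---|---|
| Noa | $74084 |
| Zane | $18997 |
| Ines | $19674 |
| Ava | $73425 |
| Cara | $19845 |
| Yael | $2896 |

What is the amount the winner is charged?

$73425

Highest bid: Noa at $74084, so Noa wins.
Second-highest bid: Ava at $73425 — that is the price the winner pays.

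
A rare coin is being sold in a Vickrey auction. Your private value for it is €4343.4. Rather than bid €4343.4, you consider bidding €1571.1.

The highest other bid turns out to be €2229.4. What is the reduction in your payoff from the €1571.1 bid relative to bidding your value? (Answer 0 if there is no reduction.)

€2114

Bidding your value €4343.4: you win (since €4343.4 > €2229.4) and pay €2229.4. Payoff €2114.
Bidding €1571.1: you lose. Payoff €0.
The competing bid €2229.4 lies between your shaded bid and your value, so underbidding forfeits an item you could have won at a profitable price.
Loss from deviating = €2114 − (€0) = €2114.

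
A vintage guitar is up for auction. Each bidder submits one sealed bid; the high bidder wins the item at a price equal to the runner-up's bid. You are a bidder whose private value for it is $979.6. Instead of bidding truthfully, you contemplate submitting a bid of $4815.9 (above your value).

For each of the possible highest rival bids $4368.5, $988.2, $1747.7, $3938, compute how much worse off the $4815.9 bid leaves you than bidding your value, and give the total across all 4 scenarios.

$7124

The deviation costs you only when the competing bid falls strictly between $979.6 and $4815.9; elsewhere both bids give the same outcome.
$4368.5: truthful payoff $0, deviation payoff −$3388.9 → loss $3388.9.
$988.2: truthful payoff $0, deviation payoff −$8.6 → loss $8.6.
$1747.7: truthful payoff $0, deviation payoff −$768.1 → loss $768.1.
$3938: truthful payoff $0, deviation payoff −$2958.4 → loss $2958.4.
Total loss = $3388.9 + $8.6 + $768.1 + $2958.4 = $7124.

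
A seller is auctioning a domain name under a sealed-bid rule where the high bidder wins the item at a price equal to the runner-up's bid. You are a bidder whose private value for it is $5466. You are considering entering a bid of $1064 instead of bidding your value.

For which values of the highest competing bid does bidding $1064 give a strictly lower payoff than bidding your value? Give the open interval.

($1064, $5466)

If the competing bid is below $1064, both bids win at the same price — no difference.
If it is above $5466, both bids lose — no difference.
If it lies strictly between $1064 and $5466, bidding your value wins at a price below your value (positive payoff) while bidding $1064 loses (payoff 0).
So the deviation strictly hurts on the open interval ($1064, $5466).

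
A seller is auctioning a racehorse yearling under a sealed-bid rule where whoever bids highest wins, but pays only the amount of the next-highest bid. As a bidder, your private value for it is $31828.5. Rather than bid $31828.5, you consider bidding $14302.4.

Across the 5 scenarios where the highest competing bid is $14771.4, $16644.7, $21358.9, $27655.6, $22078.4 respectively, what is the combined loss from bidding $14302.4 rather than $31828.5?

The deviation costs you only when the competing bid falls strictly between $14302.4 and $31828.5; elsewhere both bids give the same outcome.
$14771.4: truthful payoff $17057.1, deviation payoff $0 → loss $17057.1.
$16644.7: truthful payoff $15183.8, deviation payoff $0 → loss $15183.8.
$21358.9: truthful payoff $10469.6, deviation payoff $0 → loss $10469.6.
$27655.6: truthful payoff $4172.9, deviation payoff $0 → loss $4172.9.
$22078.4: truthful payoff $9750.1, deviation payoff $0 → loss $9750.1.
Total loss = $17057.1 + $15183.8 + $10469.6 + $4172.9 + $9750.1 = $56633.5.

$56633.5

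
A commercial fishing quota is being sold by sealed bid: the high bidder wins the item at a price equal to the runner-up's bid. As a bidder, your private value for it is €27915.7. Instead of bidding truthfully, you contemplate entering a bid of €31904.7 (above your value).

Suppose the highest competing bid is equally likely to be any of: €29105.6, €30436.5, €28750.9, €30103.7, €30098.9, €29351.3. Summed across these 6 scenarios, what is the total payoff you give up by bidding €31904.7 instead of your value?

€10352.7

The deviation costs you only when the competing bid falls strictly between €27915.7 and €31904.7; elsewhere both bids give the same outcome.
€29105.6: truthful payoff €0, deviation payoff −€1189.9 → loss €1189.9.
€30436.5: truthful payoff €0, deviation payoff −€2520.8 → loss €2520.8.
€28750.9: truthful payoff €0, deviation payoff −€835.2 → loss €835.2.
€30103.7: truthful payoff €0, deviation payoff −€2188 → loss €2188.
€30098.9: truthful payoff €0, deviation payoff −€2183.2 → loss €2183.2.
€29351.3: truthful payoff €0, deviation payoff −€1435.6 → loss €1435.6.
Total loss = €1189.9 + €2520.8 + €835.2 + €2188 + €2183.2 + €1435.6 = €10352.7.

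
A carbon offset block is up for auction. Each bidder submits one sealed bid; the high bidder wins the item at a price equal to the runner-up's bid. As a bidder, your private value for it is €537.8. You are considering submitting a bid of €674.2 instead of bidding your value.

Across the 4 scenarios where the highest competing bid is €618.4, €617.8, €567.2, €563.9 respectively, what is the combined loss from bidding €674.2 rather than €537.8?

€216.1

The deviation costs you only when the competing bid falls strictly between €537.8 and €674.2; elsewhere both bids give the same outcome.
€618.4: truthful payoff €0, deviation payoff −€80.6 → loss €80.6.
€617.8: truthful payoff €0, deviation payoff −€80 → loss €80.
€567.2: truthful payoff €0, deviation payoff −€29.4 → loss €29.4.
€563.9: truthful payoff €0, deviation payoff −€26.1 → loss €26.1.
Total loss = €80.6 + €80 + €29.4 + €26.1 = €216.1.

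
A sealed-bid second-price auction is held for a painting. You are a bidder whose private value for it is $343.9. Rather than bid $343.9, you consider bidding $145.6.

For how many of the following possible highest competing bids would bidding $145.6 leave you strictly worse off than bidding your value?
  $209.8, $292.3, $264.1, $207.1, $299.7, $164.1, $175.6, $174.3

8

The deviation hurts exactly when the highest competing bid lies strictly between $145.6 and $343.9 — underbidding then forfeits a profitable win.
$209.8: inside the interval → strictly worse (loss $134.1).
$292.3: inside the interval → strictly worse (loss $51.6).
$264.1: inside the interval → strictly worse (loss $79.8).
$207.1: inside the interval → strictly worse (loss $136.8).
$299.7: inside the interval → strictly worse (loss $44.2).
$164.1: inside the interval → strictly worse (loss $179.8).
$175.6: inside the interval → strictly worse (loss $168.3).
$174.3: inside the interval → strictly worse (loss $169.6).
Count: 8.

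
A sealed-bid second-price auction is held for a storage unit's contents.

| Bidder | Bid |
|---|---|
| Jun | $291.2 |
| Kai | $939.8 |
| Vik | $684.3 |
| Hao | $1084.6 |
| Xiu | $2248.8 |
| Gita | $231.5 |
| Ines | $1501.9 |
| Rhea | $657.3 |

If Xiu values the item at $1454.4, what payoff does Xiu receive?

−$47.5

Highest bid: Xiu at $2248.8, so Xiu wins.
Second-highest bid: Ines at $1501.9 — that is the price the winner pays.
Xiu's payoff = value − price = $1454.4 − $1501.9 = −$47.5.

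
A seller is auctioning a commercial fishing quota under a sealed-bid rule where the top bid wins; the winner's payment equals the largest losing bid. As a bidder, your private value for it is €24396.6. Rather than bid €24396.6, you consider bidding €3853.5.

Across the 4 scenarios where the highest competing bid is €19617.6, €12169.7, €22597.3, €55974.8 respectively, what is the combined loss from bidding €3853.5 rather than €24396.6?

The deviation costs you only when the competing bid falls strictly between €3853.5 and €24396.6; elsewhere both bids give the same outcome.
€19617.6: truthful payoff €4779, deviation payoff €0 → loss €4779.
€12169.7: truthful payoff €12226.9, deviation payoff €0 → loss €12226.9.
€22597.3: truthful payoff €1799.3, deviation payoff €0 → loss €1799.3.
€55974.8: outcomes coincide → loss €0.
Total loss = €4779 + €12226.9 + €1799.3 = €18805.2.

€18805.2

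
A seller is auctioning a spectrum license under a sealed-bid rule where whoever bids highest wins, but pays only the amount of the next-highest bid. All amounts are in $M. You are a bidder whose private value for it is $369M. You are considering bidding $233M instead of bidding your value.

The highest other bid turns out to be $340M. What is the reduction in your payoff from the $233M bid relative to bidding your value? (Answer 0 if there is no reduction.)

Bidding your value $369M: you win (since $369M > $340M) and pay $340M. Payoff $29M.
Bidding $233M: you lose. Payoff $0M.
The competing bid $340M lies between your shaded bid and your value, so underbidding forfeits an item you could have won at a profitable price.
Loss from deviating = $29M − ($0M) = $29M.

$29M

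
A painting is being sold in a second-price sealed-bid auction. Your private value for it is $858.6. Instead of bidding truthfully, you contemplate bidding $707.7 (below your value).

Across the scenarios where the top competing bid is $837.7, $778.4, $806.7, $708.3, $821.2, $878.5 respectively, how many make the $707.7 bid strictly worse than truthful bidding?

5

The deviation hurts exactly when the highest competing bid lies strictly between $707.7 and $858.6 — underbidding then forfeits a profitable win.
$837.7: inside the interval → strictly worse (loss $20.9).
$778.4: inside the interval → strictly worse (loss $80.2).
$806.7: inside the interval → strictly worse (loss $51.9).
$708.3: inside the interval → strictly worse (loss $150.3).
$821.2: inside the interval → strictly worse (loss $37.4).
$878.5: above both → same outcome either way.
Count: 5.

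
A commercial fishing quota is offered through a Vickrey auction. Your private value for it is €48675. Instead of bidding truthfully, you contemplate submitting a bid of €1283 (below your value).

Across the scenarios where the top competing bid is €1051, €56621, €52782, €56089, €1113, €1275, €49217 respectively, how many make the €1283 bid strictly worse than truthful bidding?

The deviation hurts exactly when the highest competing bid lies strictly between €1283 and €48675 — underbidding then forfeits a profitable win.
€1051: below both → same outcome either way.
€56621: above both → same outcome either way.
€52782: above both → same outcome either way.
€56089: above both → same outcome either way.
€1113: below both → same outcome either way.
€1275: below both → same outcome either way.
€49217: above both → same outcome either way.
Count: 0.

0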